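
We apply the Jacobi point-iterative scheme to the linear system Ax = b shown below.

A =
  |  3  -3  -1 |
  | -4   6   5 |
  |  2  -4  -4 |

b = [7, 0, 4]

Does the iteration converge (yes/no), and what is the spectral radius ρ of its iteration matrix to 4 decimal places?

no, ρ = 1.4515

Let D = diag(3, 6, -4); L, U the strict triangles.
Jacobi: T = -D⁻¹(L+U), T[0,1] = -(-3)/(3) = +1.0000; T[0,0] = 0.
  T[0,:] = [+0.0000 +1.0000 +0.3333]
  T[1,:] = [+0.6667 +0.0000 -0.8333]
  T[2,:] = [+0.5000 -1.0000 +0.0000]
|eigenvalues of T|: 1.4515, 1.0199, 0.4316.
ρ = 1.4515; 1.4515 > 1, so it fails to converge.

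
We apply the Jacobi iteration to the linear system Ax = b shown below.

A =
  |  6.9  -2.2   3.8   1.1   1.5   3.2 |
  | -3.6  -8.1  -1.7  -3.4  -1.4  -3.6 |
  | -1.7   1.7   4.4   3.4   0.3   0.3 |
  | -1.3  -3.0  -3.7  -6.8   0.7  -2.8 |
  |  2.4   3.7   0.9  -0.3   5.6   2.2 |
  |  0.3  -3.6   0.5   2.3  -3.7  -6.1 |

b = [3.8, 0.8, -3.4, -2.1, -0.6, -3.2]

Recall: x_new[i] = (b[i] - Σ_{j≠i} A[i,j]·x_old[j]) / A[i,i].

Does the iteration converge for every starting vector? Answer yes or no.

Write A = D+L+U with D = diag(6.9, -8.1, 4.4, -6.8, 5.6, -6.1).
Jacobi T = -D⁻¹(L+U): T[4,3] = -(-0.3)/(5.6) = +0.0536; T[4,4] = 0.
  T[0,:] = [+0.0000 +0.3188 -0.5507 -0.1594 -0.2174 -0.4638]
  T[1,:] = [-0.4444 +0.0000 -0.2099 -0.4198 -0.1728 -0.4444]
  T[2,:] = [+0.3864 -0.3864 +0.0000 -0.7727 -0.0682 -0.0682]
  T[3,:] = [-0.1912 -0.4412 -0.5441 +0.0000 +0.1029 -0.4118]
  T[4,:] = [-0.4286 -0.6607 -0.1607 +0.0536 +0.0000 -0.3929]
  T[5,:] = [+0.0492 -0.5902 +0.0820 +0.3770 -0.6066 +0.0000]
moduli |λ_i(T)| = 1.2464, 0.7359, 0.7092, 0.7092, 0.3894, 0.1662.
ρ(T) = max|λ| = 1.2464; 1.2464 > 1: divergent.

no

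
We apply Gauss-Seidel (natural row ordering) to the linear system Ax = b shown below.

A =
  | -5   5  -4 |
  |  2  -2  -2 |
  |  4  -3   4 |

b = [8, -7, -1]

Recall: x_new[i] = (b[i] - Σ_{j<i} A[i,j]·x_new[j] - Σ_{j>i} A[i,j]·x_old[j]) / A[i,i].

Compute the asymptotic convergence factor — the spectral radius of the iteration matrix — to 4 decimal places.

Let D = diag(-5, -2, 4); L, U the strict triangles.
GS T = -(D+L)⁻¹U: row 0 first, T[0,1] = -(5)/(-5) = +1.0000; later rows by forward substitution.
  T[0,:] = [+0.0000 +1.0000 -0.8000]
  T[1,:] = [+0.0000 +1.0000 -1.8000]
  T[2,:] = [+0.0000 -0.2500 -0.5500]
|λ(T)| sorted: 1.2500, 0.8000, 0.0000.
ρ(T) = max|λ| = 1.2500; 1.2500 > 1, so it fails to converge.

1.2500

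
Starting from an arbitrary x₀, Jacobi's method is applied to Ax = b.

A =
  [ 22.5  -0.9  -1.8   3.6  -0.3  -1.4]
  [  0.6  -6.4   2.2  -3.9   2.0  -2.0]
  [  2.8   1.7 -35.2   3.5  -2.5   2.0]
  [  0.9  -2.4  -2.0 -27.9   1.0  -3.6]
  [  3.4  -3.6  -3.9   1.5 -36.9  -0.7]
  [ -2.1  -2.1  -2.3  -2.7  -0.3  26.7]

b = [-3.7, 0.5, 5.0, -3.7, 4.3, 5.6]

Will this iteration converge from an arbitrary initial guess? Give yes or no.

yes

A = D + L + U where D = diag(22.5, -6.4, -35.2, -27.9, -36.9, 26.7).
Jacobi T = -D⁻¹(L+U): T[2,3] = -(3.5)/(-35.2) = +0.0994; T[2,2] = 0.
  T[0,:] = [+0.0000, +0.0400, +0.0800, -0.1600, +0.0133, +0.0622]
  T[1,:] = [+0.0938, +0.0000, +0.3438, -0.6094, +0.3125, -0.3125]
  T[2,:] = [+0.0795, +0.0483, +0.0000, +0.0994, -0.0710, +0.0568]
  T[3,:] = [+0.0323, -0.0860, -0.0717, +0.0000, +0.0358, -0.1290]
  T[4,:] = [+0.0921, -0.0976, -0.1057, +0.0407, +0.0000, -0.0190]
  T[5,:] = [+0.0787, +0.0787, +0.0861, +0.1011, +0.0112, +0.0000]
eigenvalue magnitudes: 0.2741, 0.2140, 0.2140, 0.0453, 0.0453, 0.0270.
ρ(T) = max|λ| = 0.2741; 0.2741 < 1: convergent.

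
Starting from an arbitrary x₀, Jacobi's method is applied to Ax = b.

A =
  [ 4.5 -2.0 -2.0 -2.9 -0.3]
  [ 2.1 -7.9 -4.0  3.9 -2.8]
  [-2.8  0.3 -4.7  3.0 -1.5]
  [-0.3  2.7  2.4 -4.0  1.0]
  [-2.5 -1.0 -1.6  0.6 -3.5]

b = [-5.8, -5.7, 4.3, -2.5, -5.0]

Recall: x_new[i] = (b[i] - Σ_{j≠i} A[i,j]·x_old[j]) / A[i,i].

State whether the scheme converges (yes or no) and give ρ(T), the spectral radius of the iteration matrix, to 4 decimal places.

Write A = D+L+U with D = diag(4.5, -7.9, -4.7, -4, -3.5).
T_J = -D⁻¹(L+U): T[0,4] = -(-0.3)/(4.5) = +0.0667; T[0,0] = 0.
  T[0,:] = [+0.0000  +0.4444  +0.4444  +0.6444  +0.0667]
  T[1,:] = [+0.2658  +0.0000  -0.5063  +0.4937  -0.3544]
  T[2,:] = [-0.5957  +0.0638  +0.0000  +0.6383  -0.3191]
  T[3,:] = [-0.0750  +0.6750  +0.6000  +0.0000  +0.2500]
  T[4,:] = [-0.7143  -0.2857  -0.4571  +0.1714  +0.0000]
|eigenvalues of T|: 1.1452, 0.8319, 0.5540, 0.5540, 0.2659.
ρ = 1.1452; 1.1452 > 1: divergent.

no, ρ = 1.1452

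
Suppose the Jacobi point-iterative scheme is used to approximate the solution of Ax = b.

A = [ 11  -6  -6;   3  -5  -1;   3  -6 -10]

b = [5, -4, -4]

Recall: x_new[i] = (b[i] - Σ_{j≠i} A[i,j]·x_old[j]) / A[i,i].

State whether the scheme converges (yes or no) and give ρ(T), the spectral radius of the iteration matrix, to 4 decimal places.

Split A = D + L + U, D = diag(11, -5, -10).
Jacobi T = -D⁻¹(L+U): T[0,1] = -(-6)/(11) = +0.5455; T[0,0] = 0.
  T[0,:] = [+0.0000 +0.5455 +0.5455]
  T[1,:] = [+0.6000 +0.0000 -0.2000]
  T[2,:] = [+0.3000 -0.6000 +0.0000]
moduli |λ_i(T)| = 0.9264, 0.4973, 0.4973.
ρ(T) = max|λ| = 0.9264; 0.9264 < 1 ⇒ converges.

yes, ρ = 0.9264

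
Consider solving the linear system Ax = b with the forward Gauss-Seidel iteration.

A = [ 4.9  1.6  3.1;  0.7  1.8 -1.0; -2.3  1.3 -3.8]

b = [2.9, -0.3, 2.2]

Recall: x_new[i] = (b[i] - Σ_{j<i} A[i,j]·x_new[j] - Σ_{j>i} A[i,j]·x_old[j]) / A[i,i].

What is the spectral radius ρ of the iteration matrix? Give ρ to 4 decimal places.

0.9054

Split A = D + L + U, D = diag(4.9, 1.8, -3.8).
Gauss-Seidel: T = -(D+L)⁻¹U, row 0 first, T[0,2] = -(3.1)/(4.9) = -0.6327; later rows by forward substitution.
  T[0,:] = [+0.0000 -0.3265 -0.6327]
  T[1,:] = [+0.0000 +0.1270 +0.8016]
  T[2,:] = [+0.0000 +0.2411 +0.6571]
|eigenvalues of T|: 0.9054, 0.1213, 0.0000.
ρ(T) = max|λ| = 0.9054; 0.9054 < 1 ⇒ converges.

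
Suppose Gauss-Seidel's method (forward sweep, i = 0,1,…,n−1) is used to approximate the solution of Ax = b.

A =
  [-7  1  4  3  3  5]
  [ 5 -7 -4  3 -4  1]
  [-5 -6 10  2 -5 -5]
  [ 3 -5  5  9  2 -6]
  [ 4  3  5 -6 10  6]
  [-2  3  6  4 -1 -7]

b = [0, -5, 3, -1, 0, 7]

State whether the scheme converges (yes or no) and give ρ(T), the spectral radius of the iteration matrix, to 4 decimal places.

no, ρ = 1.6805

Let D = diag(-7, -7, 10, 9, 10, -7); L, U the strict triangles.
T_GS = -(D+L)⁻¹U: row 0 first, T[0,3] = -(3)/(-7) = +0.4286; later rows by forward substitution.
  T[0,:] = [+0.0000 +0.1429 +0.5714 +0.4286 +0.4286 +0.7143]
  T[1,:] = [+0.0000 +0.1020 -0.1633 +0.7347 -0.2653 +0.6531]
  T[2,:] = [+0.0000 +0.1327 +0.1878 +0.4551 +0.5551 +1.2490]
  T[3,:] = [+0.0000 -0.0646 -0.3855 +0.0125 -0.8209 +0.0975]
  T[4,:] = [+0.0000 -0.1929 -0.5048 -0.6119 -0.8619 -1.6476]
  T[5,:] = [+0.0000 +0.1072 -0.2205 +0.6770 -0.1063 +1.4374]
|roots of det(T-λI)|: 1.6805, 0.4478, 0.4478, 0.0812, 0.0227, 0.0000.
spectral radius ρ = 1.6805; 1.6805 > 1, so it fails to converge.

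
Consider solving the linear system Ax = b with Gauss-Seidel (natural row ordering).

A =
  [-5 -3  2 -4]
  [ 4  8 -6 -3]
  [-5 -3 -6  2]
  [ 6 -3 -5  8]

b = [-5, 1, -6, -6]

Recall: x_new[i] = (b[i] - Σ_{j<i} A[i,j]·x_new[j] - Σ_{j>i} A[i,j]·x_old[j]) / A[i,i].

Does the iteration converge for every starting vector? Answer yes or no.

A = D + L + U where D = diag(-5, 8, -6, 8).
Gauss-Seidel: T = -(D+L)⁻¹U, row 0 first, T[0,3] = -(-4)/(-5) = -0.8000; later rows by forward substitution.
  T[0,:] = [+0.0000 -0.6000 +0.4000 -0.8000]
  T[1,:] = [+0.0000 +0.3000 +0.5500 +0.7750]
  T[2,:] = [+0.0000 +0.3500 -0.6083 +0.6125]
  T[3,:] = [+0.0000 +0.7812 -0.4740 +1.2734]
moduli |λ_i(T)| = 1.6588, 0.5759, 0.1178, 0.0000.
spectral radius ρ = 1.6588; 1.6588 > 1, so it fails to converge.

no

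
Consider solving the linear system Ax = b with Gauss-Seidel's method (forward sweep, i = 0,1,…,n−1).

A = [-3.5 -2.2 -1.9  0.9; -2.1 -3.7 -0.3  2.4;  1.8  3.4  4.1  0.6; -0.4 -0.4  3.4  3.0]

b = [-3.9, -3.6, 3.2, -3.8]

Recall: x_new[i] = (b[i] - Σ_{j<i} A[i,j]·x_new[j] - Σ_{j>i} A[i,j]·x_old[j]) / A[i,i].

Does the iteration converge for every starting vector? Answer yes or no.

Let D = diag(-3.5, -3.7, 4.1, 3); L, U the strict triangles.
GS T = -(D+L)⁻¹U: row 0 first, T[0,3] = -(0.9)/(-3.5) = +0.2571; later rows by forward substitution.
  T[0,:] = [+0.0000  -0.6286  -0.5429  +0.2571]
  T[1,:] = [+0.0000  +0.3568  +0.2270  +0.5027]
  T[2,:] = [+0.0000  -0.0199  +0.0501  -0.6761]
  T[3,:] = [+0.0000  -0.0137  -0.0988  +0.8676]
|eigenvalues of T|: 0.9365, 0.3410, 0.0031, 0.0000.
spectral radius ρ = 0.9365; 0.9365 < 1, so it converges for any x₀.

yes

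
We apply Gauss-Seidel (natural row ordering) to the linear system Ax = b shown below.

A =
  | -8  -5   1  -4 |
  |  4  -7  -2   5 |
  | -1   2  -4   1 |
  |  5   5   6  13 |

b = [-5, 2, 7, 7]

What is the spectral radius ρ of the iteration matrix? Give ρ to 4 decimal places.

0.8346

Let D = diag(-8, -7, -4, 13); L, U the strict triangles.
T_GS = -(D+L)⁻¹U: row 0 first, T[0,2] = -(1)/(-8) = +0.1250; later rows by forward substitution.
  T[0,:] = [+0.0000 -0.6250 +0.1250 -0.5000]
  T[1,:] = [+0.0000 -0.3571 -0.2143 +0.4286]
  T[2,:] = [+0.0000 -0.0223 -0.1384 +0.5893]
  T[3,:] = [+0.0000 +0.3880 +0.0982 -0.2445]
|eigenvalues of T|: 0.8346, 0.1434, 0.1434, 0.0000.
ρ = 0.8346; 0.8346 < 1, so it converges for any x₀.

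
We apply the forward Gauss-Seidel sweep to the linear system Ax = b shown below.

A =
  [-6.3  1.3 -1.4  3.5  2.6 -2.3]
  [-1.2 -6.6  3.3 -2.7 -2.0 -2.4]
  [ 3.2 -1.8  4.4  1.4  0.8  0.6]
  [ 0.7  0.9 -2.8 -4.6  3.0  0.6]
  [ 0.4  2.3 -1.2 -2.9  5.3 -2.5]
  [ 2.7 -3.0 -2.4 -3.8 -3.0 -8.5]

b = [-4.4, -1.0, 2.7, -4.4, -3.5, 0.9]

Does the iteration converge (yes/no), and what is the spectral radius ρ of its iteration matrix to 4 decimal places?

Diagonal D = diag(-6.3, -6.6, 4.4, -4.6, 5.3, -8.5); L, U strict lower/upper.
T_GS = -(D+L)⁻¹U: row 0 first, T[0,5] = -(-2.3)/(-6.3) = -0.3651; later rows by forward substitution.
  T[0,:] = [+0.0000  +0.2063  -0.2222  +0.5556  +0.4127  -0.3651]
  T[1,:] = [+0.0000  -0.0375  +0.5404  -0.5101  -0.3781  -0.2973]
  T[2,:] = [+0.0000  -0.1654  +0.3827  -0.9309  -0.6366  +0.0075]
  T[3,:] = [+0.0000  +0.1248  -0.1610  +0.5514  +1.0285  +0.0121]
  T[4,:] = [+0.0000  +0.0315  -0.2192  +0.2704  +0.5516  +0.6366]
  T[5,:] = [+0.0000  +0.0586  -0.2200  +0.2774  -0.2102  -0.2433]
moduli |λ_i(T)| = 1.3918, 0.5711, 0.5711, 0.1084, 0.0652, 0.0000.
ρ(T) = max|λ| = 1.3918; 1.3918 > 1, so it fails to converge.

no, ρ = 1.3918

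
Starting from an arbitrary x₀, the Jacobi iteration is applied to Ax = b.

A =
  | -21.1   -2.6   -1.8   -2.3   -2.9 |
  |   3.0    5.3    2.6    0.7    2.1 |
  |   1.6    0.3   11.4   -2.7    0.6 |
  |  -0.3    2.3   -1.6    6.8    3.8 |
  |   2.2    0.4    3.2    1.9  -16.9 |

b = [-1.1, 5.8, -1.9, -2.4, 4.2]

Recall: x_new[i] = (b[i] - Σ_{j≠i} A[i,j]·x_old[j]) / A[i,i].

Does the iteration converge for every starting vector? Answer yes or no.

Diagonal D = diag(-21.1, 5.3, 11.4, 6.8, -16.9); L, U strict lower/upper.
Jacobi: T = -D⁻¹(L+U), T[2,0] = -(1.6)/(11.4) = -0.1404; T[2,2] = 0.
  T[0,:] = [+0.0000, -0.1232, -0.0853, -0.1090, -0.1374]
  T[1,:] = [-0.5660, +0.0000, -0.4906, -0.1321, -0.3962]
  T[2,:] = [-0.1404, -0.0263, +0.0000, +0.2368, -0.0526]
  T[3,:] = [+0.0441, -0.3382, +0.2353, +0.0000, -0.5588]
  T[4,:] = [+0.1302, +0.0237, +0.1893, +0.1124, +0.0000]
|eigenvalues of T|: 0.3923, 0.2416, 0.2416, 0.2331, 0.1155.
ρ = 0.3923; 0.3923 < 1 ⇒ converges.

yes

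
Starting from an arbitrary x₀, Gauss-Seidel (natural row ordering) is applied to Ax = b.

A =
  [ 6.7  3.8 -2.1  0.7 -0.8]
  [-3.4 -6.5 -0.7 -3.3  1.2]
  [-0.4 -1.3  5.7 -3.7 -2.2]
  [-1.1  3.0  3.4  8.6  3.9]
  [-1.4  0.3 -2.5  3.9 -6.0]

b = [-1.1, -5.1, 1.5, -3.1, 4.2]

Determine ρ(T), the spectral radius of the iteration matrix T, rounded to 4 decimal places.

0.9080

Let D = diag(6.7, -6.5, 5.7, 8.6, -6); L, U the strict triangles.
T_GS = -(D+L)⁻¹U: row 0 first, T[0,2] = -(-2.1)/(6.7) = +0.3134; later rows by forward substitution.
  T[0,:] = [+0.0000  -0.5672  +0.3134  -0.1045  +0.1194]
  T[1,:] = [+0.0000  +0.2967  -0.2716  -0.4530  +0.1222]
  T[2,:] = [+0.0000  +0.0279  -0.0400  +0.5385  +0.4222]
  T[3,:] = [+0.0000  -0.1870  +0.1506  -0.0682  -0.6477]
  T[4,:] = [+0.0000  +0.0140  +0.0279  -0.2670  -0.6187]
|eigenvalues of T|: 0.9080, 0.5879, 0.0887, 0.0887, 0.0000.
ρ = 0.9080; 0.9080 < 1: convergent.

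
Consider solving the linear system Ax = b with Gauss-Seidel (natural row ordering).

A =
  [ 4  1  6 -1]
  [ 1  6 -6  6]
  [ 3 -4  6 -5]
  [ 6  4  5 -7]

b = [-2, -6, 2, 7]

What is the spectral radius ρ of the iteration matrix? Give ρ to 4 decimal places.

A = D + L + U where D = diag(4, 6, 6, -7).
Gauss-Seidel: T = -(D+L)⁻¹U, row 0 first, T[0,2] = -(6)/(4) = -1.5000; later rows by forward substitution.
  T[0,:] = [+0.0000, -0.2500, -1.5000, +0.2500]
  T[1,:] = [+0.0000, +0.0417, +1.2500, -1.0417]
  T[2,:] = [+0.0000, +0.1528, +1.5833, +0.0139]
  T[3,:] = [+0.0000, -0.0813, +0.5595, -0.3710]
|eigenvalues of T|: 1.6792, 0.6019, 0.1767, 0.0000.
ρ(T) = max|λ| = 1.6792; 1.6792 > 1: divergent.

1.6792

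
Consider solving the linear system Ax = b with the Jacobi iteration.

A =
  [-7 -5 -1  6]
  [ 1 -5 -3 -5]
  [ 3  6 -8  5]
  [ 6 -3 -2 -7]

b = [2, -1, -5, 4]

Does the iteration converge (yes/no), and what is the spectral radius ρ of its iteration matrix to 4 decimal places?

Diagonal D = diag(-7, -5, -8, -7); L, U strict lower/upper.
Jacobi T = -D⁻¹(L+U): T[1,0] = -(1)/(-5) = +0.2000; T[1,1] = 0.
  T[0,:] = [+0.0000, -0.7143, -0.1429, +0.8571]
  T[1,:] = [+0.2000, +0.0000, -0.6000, -1.0000]
  T[2,:] = [+0.3750, +0.7500, +0.0000, +0.6250]
  T[3,:] = [+0.8571, -0.4286, -0.2857, +0.0000]
|λ(T)| sorted: 1.2189, 0.8824, 0.8824, 0.6601.
ρ = 1.2189; 1.2189 > 1 ⇒ diverges.

no, ρ = 1.2189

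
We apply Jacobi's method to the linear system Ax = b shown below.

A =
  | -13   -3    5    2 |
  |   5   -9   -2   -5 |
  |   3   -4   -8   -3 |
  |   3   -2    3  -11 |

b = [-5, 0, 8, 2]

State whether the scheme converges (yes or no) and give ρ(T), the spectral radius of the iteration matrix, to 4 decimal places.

yes, ρ = 0.5154

Let D = diag(-13, -9, -8, -11); L, U the strict triangles.
Jacobi: T = -D⁻¹(L+U), T[1,3] = -(-5)/(-9) = -0.5556; T[1,1] = 0.
  T[0,:] = [+0.0000 -0.2308 +0.3846 +0.1538]
  T[1,:] = [+0.5556 +0.0000 -0.2222 -0.5556]
  T[2,:] = [+0.3750 -0.5000 +0.0000 -0.3750]
  T[3,:] = [+0.2727 -0.1818 +0.2727 +0.0000]
|eigenvalues of T|: 0.5154, 0.3910, 0.2217, 0.2217.
spectral radius ρ = 0.5154; 0.5154 < 1, so it converges for any x₀.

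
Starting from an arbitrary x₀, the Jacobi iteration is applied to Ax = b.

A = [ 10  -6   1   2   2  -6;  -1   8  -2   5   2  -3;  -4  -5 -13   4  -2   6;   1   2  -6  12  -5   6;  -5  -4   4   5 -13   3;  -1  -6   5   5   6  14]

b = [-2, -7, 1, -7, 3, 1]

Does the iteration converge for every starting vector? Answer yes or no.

Write A = D+L+U with D = diag(10, 8, -13, 12, -13, 14).
T_J = -D⁻¹(L+U): T[0,2] = -(1)/(10) = -0.1000; T[0,0] = 0.
  T[0,:] = [+0.0000, +0.6000, -0.1000, -0.2000, -0.2000, +0.6000]
  T[1,:] = [+0.1250, +0.0000, +0.2500, -0.6250, -0.2500, +0.3750]
  T[2,:] = [-0.3077, -0.3846, +0.0000, +0.3077, -0.1538, +0.4615]
  T[3,:] = [-0.0833, -0.1667, +0.5000, +0.0000, +0.4167, -0.5000]
  T[4,:] = [-0.3846, -0.3077, +0.3077, +0.3846, +0.0000, +0.2308]
  T[5,:] = [+0.0714, +0.4286, -0.3571, -0.3571, -0.4286, +0.0000]
moduli |λ_i(T)| = 1.2969, 0.5833, 0.5833, 0.5294, 0.5294, 0.0667.
ρ(T) = max|λ| = 1.2969; 1.2969 > 1 ⇒ diverges.

no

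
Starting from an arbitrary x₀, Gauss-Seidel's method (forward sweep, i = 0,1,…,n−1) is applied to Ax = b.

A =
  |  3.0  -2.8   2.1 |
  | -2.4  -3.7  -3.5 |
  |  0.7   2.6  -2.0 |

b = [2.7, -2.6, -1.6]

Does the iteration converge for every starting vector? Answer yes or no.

A = D + L + U where D = diag(3, -3.7, -2).
Gauss-Seidel: T = -(D+L)⁻¹U, row 0 first, T[0,2] = -(2.1)/(3) = -0.7000; later rows by forward substitution.
  T[0,:] = [+0.0000 +0.9333 -0.7000]
  T[1,:] = [+0.0000 -0.6054 -0.4919]
  T[2,:] = [+0.0000 -0.4604 -0.8845]
eigenvalue magnitudes: 1.2408, 0.2490, 0.0000.
ρ = 1.2408; 1.2408 > 1: divergent.

no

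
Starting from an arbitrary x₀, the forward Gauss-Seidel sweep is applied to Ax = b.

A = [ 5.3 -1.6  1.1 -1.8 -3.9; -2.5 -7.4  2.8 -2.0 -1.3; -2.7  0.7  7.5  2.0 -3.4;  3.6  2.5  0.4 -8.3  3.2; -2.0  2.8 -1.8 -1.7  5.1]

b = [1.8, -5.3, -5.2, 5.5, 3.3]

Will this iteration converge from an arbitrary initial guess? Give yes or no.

yes

Write A = D+L+U with D = diag(5.3, -7.4, 7.5, -8.3, 5.1).
GS T = -(D+L)⁻¹U: row 0 first, T[0,1] = -(-1.6)/(5.3) = +0.3019; later rows by forward substitution.
  T[0,:] = [+0.0000  +0.3019  -0.2075  +0.3396  +0.7358]
  T[1,:] = [+0.0000  -0.1020  +0.4485  -0.3850  -0.4243]
  T[2,:] = [+0.0000  +0.1182  -0.1166  -0.1085  +0.7578]
  T[3,:] = [+0.0000  +0.1059  +0.0395  +0.0261  +0.6134]
  T[4,:] = [+0.0000  +0.2514  -0.3556  +0.3150  +0.9935]
|eigenvalues of T|: 0.8827, 0.2702, 0.2702, 0.0715, 0.0000.
ρ = 0.8827; 0.8827 < 1, so it converges for any x₀.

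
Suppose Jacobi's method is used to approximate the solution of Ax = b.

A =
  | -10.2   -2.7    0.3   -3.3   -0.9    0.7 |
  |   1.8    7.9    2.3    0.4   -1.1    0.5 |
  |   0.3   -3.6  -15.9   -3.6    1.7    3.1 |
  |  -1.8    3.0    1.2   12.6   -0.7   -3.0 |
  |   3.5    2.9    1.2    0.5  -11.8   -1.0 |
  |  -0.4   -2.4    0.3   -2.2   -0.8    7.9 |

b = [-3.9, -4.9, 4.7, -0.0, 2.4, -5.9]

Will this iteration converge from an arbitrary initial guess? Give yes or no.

yes

Split A = D + L + U, D = diag(-10.2, 7.9, -15.9, 12.6, -11.8, 7.9).
T_J = -D⁻¹(L+U): T[2,1] = -(-3.6)/(-15.9) = -0.2264; T[2,2] = 0.
  T[0,:] = [+0.0000 -0.2647 +0.0294 -0.3235 -0.0882 +0.0686]
  T[1,:] = [-0.2278 +0.0000 -0.2911 -0.0506 +0.1392 -0.0633]
  T[2,:] = [+0.0189 -0.2264 +0.0000 -0.2264 +0.1069 +0.1950]
  T[3,:] = [+0.1429 -0.2381 -0.0952 +0.0000 +0.0556 +0.2381]
  T[4,:] = [+0.2966 +0.2458 +0.1017 +0.0424 +0.0000 -0.0847]
  T[5,:] = [+0.0506 +0.3038 -0.0380 +0.2785 +0.1013 +0.0000]
|eigenvalues of T|: 0.6058, 0.2132, 0.2132, 0.2041, 0.2041, 0.1286.
ρ(T) = max|λ| = 0.6058; 0.6058 < 1: convergent.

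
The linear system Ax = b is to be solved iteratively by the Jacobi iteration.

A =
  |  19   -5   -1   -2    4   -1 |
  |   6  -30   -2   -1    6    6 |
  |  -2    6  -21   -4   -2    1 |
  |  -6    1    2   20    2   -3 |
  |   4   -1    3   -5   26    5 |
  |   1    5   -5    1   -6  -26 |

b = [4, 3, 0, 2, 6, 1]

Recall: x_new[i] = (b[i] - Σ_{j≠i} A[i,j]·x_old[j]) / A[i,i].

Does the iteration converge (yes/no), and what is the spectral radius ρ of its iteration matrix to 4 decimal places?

yes, ρ = 0.5349

Split A = D + L + U, D = diag(19, -30, -21, 20, 26, -26).
Jacobi T = -D⁻¹(L+U): T[3,2] = -(2)/(20) = -0.1000; T[3,3] = 0.
  T[0,:] = [+0.0000  +0.2632  +0.0526  +0.1053  -0.2105  +0.0526]
  T[1,:] = [+0.2000  +0.0000  -0.0667  -0.0333  +0.2000  +0.2000]
  T[2,:] = [-0.0952  +0.2857  +0.0000  -0.1905  -0.0952  +0.0476]
  T[3,:] = [+0.3000  -0.0500  -0.1000  +0.0000  -0.1000  +0.1500]
  T[4,:] = [-0.1538  +0.0385  -0.1154  +0.1923  +0.0000  -0.1923]
  T[5,:] = [+0.0385  +0.1923  -0.1923  +0.0385  -0.2308  +0.0000]
|roots of det(T-λI)|: 0.5349, 0.3757, 0.2611, 0.2611, 0.1475, 0.0338.
ρ = 0.5349; 0.5349 < 1: convergent.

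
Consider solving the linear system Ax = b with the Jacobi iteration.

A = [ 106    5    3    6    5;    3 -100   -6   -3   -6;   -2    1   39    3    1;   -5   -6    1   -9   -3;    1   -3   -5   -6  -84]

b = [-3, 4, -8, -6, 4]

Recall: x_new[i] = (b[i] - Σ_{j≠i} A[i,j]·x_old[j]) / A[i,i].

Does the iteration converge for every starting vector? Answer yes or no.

Diagonal D = diag(106, -100, 39, -9, -84); L, U strict lower/upper.
Jacobi T = -D⁻¹(L+U): T[3,0] = -(-5)/(-9) = -0.5556; T[3,3] = 0.
  T[0,:] = [+0.0000 -0.0472 -0.0283 -0.0566 -0.0472]
  T[1,:] = [+0.0300 +0.0000 -0.0600 -0.0300 -0.0600]
  T[2,:] = [+0.0513 -0.0256 +0.0000 -0.0769 -0.0256]
  T[3,:] = [-0.5556 -0.6667 +0.1111 +0.0000 -0.3333]
  T[4,:] = [+0.0119 -0.0357 -0.0595 -0.0714 +0.0000]
|eigenvalues of T|: 0.3205, 0.1507, 0.1507, 0.0499, 0.0071.
ρ = 0.3205; 0.3205 < 1: convergent.

yes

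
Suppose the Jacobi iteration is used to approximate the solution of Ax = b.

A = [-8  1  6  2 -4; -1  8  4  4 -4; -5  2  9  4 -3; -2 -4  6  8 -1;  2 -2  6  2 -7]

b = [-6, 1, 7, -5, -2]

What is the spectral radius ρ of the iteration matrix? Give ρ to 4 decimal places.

Split A = D + L + U, D = diag(-8, 8, 9, 8, -7).
Jacobi: T = -D⁻¹(L+U), T[0,4] = -(-4)/(-8) = -0.5000; T[0,0] = 0.
  T[0,:] = [+0.0000  +0.1250  +0.7500  +0.2500  -0.5000]
  T[1,:] = [+0.1250  +0.0000  -0.5000  -0.5000  +0.5000]
  T[2,:] = [+0.5556  -0.2222  +0.0000  -0.4444  +0.3333]
  T[3,:] = [+0.2500  +0.5000  -0.7500  +0.0000  +0.1250]
  T[4,:] = [+0.2857  -0.2857  +0.8571  +0.2857  +0.0000]
moduli |λ_i(T)| = 1.1425, 0.6036, 0.4300, 0.4300, 0.3180.
spectral radius ρ = 1.1425; 1.1425 > 1: divergent.

1.1425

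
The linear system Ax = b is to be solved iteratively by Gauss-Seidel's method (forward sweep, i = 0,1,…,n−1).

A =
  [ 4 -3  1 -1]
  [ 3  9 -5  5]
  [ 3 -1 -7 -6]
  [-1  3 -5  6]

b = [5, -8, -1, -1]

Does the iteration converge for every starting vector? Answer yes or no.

Write A = D+L+U with D = diag(4, 9, -7, 6).
GS T = -(D+L)⁻¹U: row 0 first, T[0,3] = -(-1)/(4) = +0.2500; later rows by forward substitution.
  T[0,:] = [+0.0000 +0.7500 -0.2500 +0.2500]
  T[1,:] = [+0.0000 -0.2500 +0.6389 -0.6389]
  T[2,:] = [+0.0000 +0.3571 -0.1984 -0.6587]
  T[3,:] = [+0.0000 +0.5476 -0.5265 -0.1878]
moduli |λ_i(T)| = 0.8319, 0.2675, 0.2675, 0.0000.
spectral radius ρ = 0.8319; 0.8319 < 1 ⇒ converges.

yes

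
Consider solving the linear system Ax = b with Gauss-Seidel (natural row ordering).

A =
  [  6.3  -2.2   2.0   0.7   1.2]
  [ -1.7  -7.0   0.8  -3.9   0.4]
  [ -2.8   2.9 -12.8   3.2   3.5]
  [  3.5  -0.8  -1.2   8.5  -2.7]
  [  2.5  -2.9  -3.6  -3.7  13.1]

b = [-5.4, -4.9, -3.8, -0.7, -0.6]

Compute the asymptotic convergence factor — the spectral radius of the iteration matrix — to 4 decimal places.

0.5591

Split A = D + L + U, D = diag(6.3, -7, -12.8, 8.5, 13.1).
T_GS = -(D+L)⁻¹U: row 0 first, T[0,3] = -(0.7)/(6.3) = -0.1111; later rows by forward substitution.
  T[0,:] = [+0.0000, +0.3492, -0.3175, -0.1111, -0.1905]
  T[1,:] = [+0.0000, -0.0848, +0.1914, -0.5302, +0.1034]
  T[2,:] = [+0.0000, -0.0956, +0.1128, +0.1542, +0.3385]
  T[3,:] = [+0.0000, -0.1653, +0.1647, +0.0176, +0.4536]
  T[4,:] = [+0.0000, -0.1584, +0.1805, -0.0488, +0.2804]
|eigenvalues of T|: 0.5591, 0.1657, 0.1657, 0.0394, 0.0000.
spectral radius ρ = 0.5591; 0.5591 < 1, so it converges for any x₀.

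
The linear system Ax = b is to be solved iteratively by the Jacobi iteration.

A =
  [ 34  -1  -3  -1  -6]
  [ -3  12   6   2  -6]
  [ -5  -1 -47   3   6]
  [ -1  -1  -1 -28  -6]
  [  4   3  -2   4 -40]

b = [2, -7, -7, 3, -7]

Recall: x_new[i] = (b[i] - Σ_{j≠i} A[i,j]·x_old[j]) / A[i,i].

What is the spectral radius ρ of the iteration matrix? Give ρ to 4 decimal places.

Diagonal D = diag(34, 12, -47, -28, -40); L, U strict lower/upper.
Jacobi: T = -D⁻¹(L+U), T[3,0] = -(-1)/(-28) = -0.0357; T[3,3] = 0.
  T[0,:] = [+0.0000 +0.0294 +0.0882 +0.0294 +0.1765]
  T[1,:] = [+0.2500 +0.0000 -0.5000 -0.1667 +0.5000]
  T[2,:] = [-0.1064 -0.0213 +0.0000 +0.0638 +0.1277]
  T[3,:] = [-0.0357 -0.0357 -0.0357 +0.0000 -0.2143]
  T[4,:] = [+0.1000 +0.0750 -0.0500 +0.1000 +0.0000]
|eigenvalues of T|: 0.2781, 0.2343, 0.1704, 0.1704, 0.0096.
ρ(T) = max|λ| = 0.2781; 0.2781 < 1 ⇒ converges.

0.2781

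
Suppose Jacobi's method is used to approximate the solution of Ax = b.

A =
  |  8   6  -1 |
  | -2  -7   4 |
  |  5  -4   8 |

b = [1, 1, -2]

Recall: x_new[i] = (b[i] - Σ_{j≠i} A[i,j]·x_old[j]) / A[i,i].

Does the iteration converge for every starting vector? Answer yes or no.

yes

Let D = diag(8, -7, 8); L, U the strict triangles.
Jacobi T = -D⁻¹(L+U): T[1,2] = -(4)/(-7) = +0.5714; T[1,1] = 0.
  T[0,:] = [+0.0000 -0.7500 +0.1250]
  T[1,:] = [-0.2857 +0.0000 +0.5714]
  T[2,:] = [-0.6250 +0.5000 +0.0000]
eigenvalue magnitudes: 0.8468, 0.5433, 0.5433.
ρ(T) = max|λ| = 0.8468; 0.8468 < 1 ⇒ converges.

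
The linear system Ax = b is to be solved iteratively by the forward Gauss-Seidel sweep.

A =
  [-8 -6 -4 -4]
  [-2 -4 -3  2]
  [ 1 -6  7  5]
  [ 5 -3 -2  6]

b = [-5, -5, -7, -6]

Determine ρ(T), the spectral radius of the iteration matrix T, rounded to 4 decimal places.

1.4159

Let D = diag(-8, -4, 7, 6); L, U the strict triangles.
T_GS = -(D+L)⁻¹U: row 0 first, T[0,3] = -(-4)/(-8) = -0.5000; later rows by forward substitution.
  T[0,:] = [+0.0000  -0.7500  -0.5000  -0.5000]
  T[1,:] = [+0.0000  +0.3750  -0.5000  +0.7500]
  T[2,:] = [+0.0000  +0.4286  -0.3571  +0.0000]
  T[3,:] = [+0.0000  +0.9554  +0.0476  +0.7917]
|eigenvalues of T|: 1.4159, 0.4863, 0.4863, 0.0000.
ρ(T) = max|λ| = 1.4159; 1.4159 > 1: divergent.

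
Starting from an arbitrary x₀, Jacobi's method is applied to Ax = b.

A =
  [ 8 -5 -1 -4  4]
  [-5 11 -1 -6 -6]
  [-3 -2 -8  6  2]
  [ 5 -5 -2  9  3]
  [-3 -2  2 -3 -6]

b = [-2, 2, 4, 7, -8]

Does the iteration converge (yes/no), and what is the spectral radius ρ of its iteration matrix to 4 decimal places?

Diagonal D = diag(8, 11, -8, 9, -6); L, U strict lower/upper.
T_J = -D⁻¹(L+U): T[0,1] = -(-5)/(8) = +0.6250; T[0,0] = 0.
  T[0,:] = [+0.0000, +0.6250, +0.1250, +0.5000, -0.5000]
  T[1,:] = [+0.4545, +0.0000, +0.0909, +0.5455, +0.5455]
  T[2,:] = [-0.3750, -0.2500, +0.0000, +0.7500, +0.2500]
  T[3,:] = [-0.5556, +0.5556, +0.2222, +0.0000, -0.3333]
  T[4,:] = [-0.5000, -0.3333, +0.3333, -0.5000, +0.0000]
|eigenvalues of T|: 1.1258, 0.8133, 0.8133, 0.3904, 0.3904.
ρ = 1.1258; 1.1258 > 1: divergent.

no, ρ = 1.1258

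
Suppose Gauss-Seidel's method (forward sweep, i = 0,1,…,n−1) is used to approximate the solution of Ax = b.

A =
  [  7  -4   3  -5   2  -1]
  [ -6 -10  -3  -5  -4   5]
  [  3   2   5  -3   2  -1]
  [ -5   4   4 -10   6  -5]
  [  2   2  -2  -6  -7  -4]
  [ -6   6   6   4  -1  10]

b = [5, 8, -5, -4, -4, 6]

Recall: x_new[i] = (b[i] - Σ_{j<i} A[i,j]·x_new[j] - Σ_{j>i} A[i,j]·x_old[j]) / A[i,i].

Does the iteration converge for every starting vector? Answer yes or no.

Write A = D+L+U with D = diag(7, -10, 5, -10, -7, 10).
T_GS = -(D+L)⁻¹U: row 0 first, T[0,3] = -(-5)/(7) = +0.7143; later rows by forward substitution.
  T[0,:] = [+0.0000, +0.5714, -0.4286, +0.7143, -0.2857, +0.1429]
  T[1,:] = [+0.0000, -0.3429, -0.0429, -0.9286, -0.2286, +0.4143]
  T[2,:] = [+0.0000, -0.2057, +0.2743, +0.5429, -0.1371, -0.0514]
  T[3,:] = [+0.0000, -0.5051, +0.3069, -0.5114, +0.5966, -0.4263]
  T[4,:] = [+0.0000, +0.5571, -0.4761, +0.2220, -0.6191, -0.0322]
  T[5,:] = [+0.0000, +0.9298, -0.5664, +0.8868, -0.2525, +0.0353]
|λ(T)| sorted: 1.3829, 0.7906, 0.4571, 0.4571, 0.0926, 0.0000.
spectral radius ρ = 1.3829; 1.3829 > 1 ⇒ diverges.

no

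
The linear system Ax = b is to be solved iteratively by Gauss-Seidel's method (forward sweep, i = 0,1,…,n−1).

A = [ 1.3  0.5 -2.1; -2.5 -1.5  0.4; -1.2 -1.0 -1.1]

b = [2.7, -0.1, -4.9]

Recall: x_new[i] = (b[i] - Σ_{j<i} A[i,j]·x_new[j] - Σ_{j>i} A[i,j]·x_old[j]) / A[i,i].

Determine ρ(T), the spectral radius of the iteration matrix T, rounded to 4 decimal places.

Let D = diag(1.3, -1.5, -1.1); L, U the strict triangles.
GS T = -(D+L)⁻¹U: row 0 first, T[0,2] = -(-2.1)/(1.3) = +1.6154; later rows by forward substitution.
  T[0,:] = [+0.0000 -0.3846 +1.6154]
  T[1,:] = [+0.0000 +0.6410 -2.4256]
  T[2,:] = [+0.0000 -0.1632 +0.4429]
eigenvalue magnitudes: 1.1788, 0.0949, 0.0000.
ρ = 1.1788; 1.1788 > 1 ⇒ diverges.

1.1788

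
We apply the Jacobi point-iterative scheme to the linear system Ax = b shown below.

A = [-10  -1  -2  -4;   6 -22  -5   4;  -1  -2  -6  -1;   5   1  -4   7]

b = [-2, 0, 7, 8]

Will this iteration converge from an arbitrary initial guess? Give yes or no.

yes

Write A = D+L+U with D = diag(-10, -22, -6, 7).
T_J = -D⁻¹(L+U): T[3,0] = -(5)/(7) = -0.7143; T[3,3] = 0.
  T[0,:] = [+0.0000, -0.1000, -0.2000, -0.4000]
  T[1,:] = [+0.2727, +0.0000, -0.2273, +0.1818]
  T[2,:] = [-0.1667, -0.3333, +0.0000, -0.1667]
  T[3,:] = [-0.7143, -0.1429, +0.5714, +0.0000]
moduli |λ_i(T)| = 0.5071, 0.4115, 0.2233, 0.1278.
ρ(T) = max|λ| = 0.5071; 0.5071 < 1: convergent.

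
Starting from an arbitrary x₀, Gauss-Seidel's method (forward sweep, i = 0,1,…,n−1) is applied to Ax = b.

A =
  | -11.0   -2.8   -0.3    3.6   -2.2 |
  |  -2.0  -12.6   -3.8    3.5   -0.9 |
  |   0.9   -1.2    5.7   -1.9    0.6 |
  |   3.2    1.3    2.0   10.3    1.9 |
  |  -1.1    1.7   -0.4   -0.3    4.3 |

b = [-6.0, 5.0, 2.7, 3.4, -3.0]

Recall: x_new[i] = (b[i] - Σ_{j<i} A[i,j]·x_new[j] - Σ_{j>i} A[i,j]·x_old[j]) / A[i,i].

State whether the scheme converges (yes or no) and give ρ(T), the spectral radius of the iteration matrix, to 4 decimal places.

Write A = D+L+U with D = diag(-11, -12.6, 5.7, 10.3, 4.3).
GS T = -(D+L)⁻¹U: row 0 first, T[0,3] = -(3.6)/(-11) = +0.3273; later rows by forward substitution.
  T[0,:] = [+0.0000, -0.2545, -0.0273, +0.3273, -0.2000]
  T[1,:] = [+0.0000, +0.0404, -0.2973, +0.2258, -0.0397]
  T[2,:] = [+0.0000, +0.0487, -0.0583, +0.3292, -0.0820]
  T[3,:] = [+0.0000, +0.0645, +0.0573, -0.1941, -0.1014]
  T[4,:] = [+0.0000, -0.0721, +0.1091, +0.0115, -0.0502]
eigenvalue magnitudes: 0.3348, 0.1985, 0.1985, 0.0915, 0.0000.
ρ = 0.3348; 0.3348 < 1: convergent.

yes, ρ = 0.3348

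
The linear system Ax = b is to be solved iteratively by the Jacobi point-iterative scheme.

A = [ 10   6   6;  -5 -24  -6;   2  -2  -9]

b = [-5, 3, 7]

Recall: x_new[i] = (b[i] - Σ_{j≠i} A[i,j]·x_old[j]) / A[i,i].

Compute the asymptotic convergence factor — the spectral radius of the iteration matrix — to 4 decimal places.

Diagonal D = diag(10, -24, -9); L, U strict lower/upper.
T_J = -D⁻¹(L+U): T[0,2] = -(6)/(10) = -0.6000; T[0,0] = 0.
  T[0,:] = [+0.0000  -0.6000  -0.6000]
  T[1,:] = [-0.2083  +0.0000  -0.2500]
  T[2,:] = [+0.2222  -0.2222  +0.0000]
|λ(T)| sorted: 0.2616, 0.1457, 0.1457.
ρ = 0.2616; 0.2616 < 1: convergent.

0.2616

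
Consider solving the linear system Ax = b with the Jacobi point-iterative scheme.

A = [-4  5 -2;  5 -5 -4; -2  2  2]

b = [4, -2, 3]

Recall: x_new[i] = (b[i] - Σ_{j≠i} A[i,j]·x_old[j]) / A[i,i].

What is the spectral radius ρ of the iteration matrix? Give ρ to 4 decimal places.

Write A = D+L+U with D = diag(-4, -5, 2).
T_J = -D⁻¹(L+U): T[0,1] = -(5)/(-4) = +1.2500; T[0,0] = 0.
  T[0,:] = [+0.0000 +1.2500 -0.5000]
  T[1,:] = [+1.0000 +0.0000 -0.8000]
  T[2,:] = [+1.0000 -1.0000 +0.0000]
|λ(T)| sorted: 1.3826, 1.0323, 0.3503.
ρ = 1.3826; 1.3826 > 1 ⇒ diverges.

1.3826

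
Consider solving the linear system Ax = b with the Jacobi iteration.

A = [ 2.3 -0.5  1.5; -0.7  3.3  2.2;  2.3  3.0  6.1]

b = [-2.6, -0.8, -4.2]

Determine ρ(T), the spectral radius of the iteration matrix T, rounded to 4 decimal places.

0.8721

Let D = diag(2.3, 3.3, 6.1); L, U the strict triangles.
Jacobi: T = -D⁻¹(L+U), T[2,1] = -(3)/(6.1) = -0.4918; T[2,2] = 0.
  T[0,:] = [+0.0000  +0.2174  -0.6522]
  T[1,:] = [+0.2121  +0.0000  -0.6667]
  T[2,:] = [-0.3770  -0.4918  +0.0000]
moduli |λ_i(T)| = 0.8721, 0.6585, 0.2136.
spectral radius ρ = 0.8721; 0.8721 < 1: convergent.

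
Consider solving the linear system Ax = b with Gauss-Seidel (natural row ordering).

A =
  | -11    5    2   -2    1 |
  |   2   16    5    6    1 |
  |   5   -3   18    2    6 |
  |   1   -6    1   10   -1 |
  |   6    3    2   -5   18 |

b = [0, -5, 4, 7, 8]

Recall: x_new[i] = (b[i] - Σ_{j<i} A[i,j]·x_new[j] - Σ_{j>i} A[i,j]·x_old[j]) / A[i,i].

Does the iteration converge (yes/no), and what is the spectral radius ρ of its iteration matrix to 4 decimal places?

yes, ρ = 0.5174

Let D = diag(-11, 16, 18, 10, 18); L, U the strict triangles.
GS T = -(D+L)⁻¹U: row 0 first, T[0,1] = -(5)/(-11) = +0.4545; later rows by forward substitution.
  T[0,:] = [+0.0000, +0.4545, +0.1818, -0.1818, +0.0909]
  T[1,:] = [+0.0000, -0.0568, -0.3352, -0.3523, -0.0739]
  T[2,:] = [+0.0000, -0.1357, -0.1064, -0.1193, -0.3709]
  T[3,:] = [+0.0000, -0.0660, -0.2087, -0.1813, +0.0837]
  T[4,:] = [+0.0000, -0.1453, -0.0509, +0.0822, +0.0465]
|λ(T)| sorted: 0.5174, 0.1618, 0.1131, 0.0555, 0.0000.
spectral radius ρ = 0.5174; 0.5174 < 1, so it converges for any x₀.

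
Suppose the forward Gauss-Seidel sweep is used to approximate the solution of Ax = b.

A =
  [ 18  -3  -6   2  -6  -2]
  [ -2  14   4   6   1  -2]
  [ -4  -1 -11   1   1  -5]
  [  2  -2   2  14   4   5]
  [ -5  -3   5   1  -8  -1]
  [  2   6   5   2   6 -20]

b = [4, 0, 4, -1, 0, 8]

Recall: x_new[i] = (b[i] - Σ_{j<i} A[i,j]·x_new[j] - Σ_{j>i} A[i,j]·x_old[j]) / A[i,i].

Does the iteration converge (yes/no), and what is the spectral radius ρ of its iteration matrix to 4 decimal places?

Diagonal D = diag(18, 14, -11, 14, -8, -20); L, U strict lower/upper.
GS T = -(D+L)⁻¹U: row 0 first, T[0,4] = -(-6)/(18) = +0.3333; later rows by forward substitution.
  T[0,:] = [+0.0000, +0.1667, +0.3333, -0.1111, +0.3333, +0.1111]
  T[1,:] = [+0.0000, +0.0238, -0.2381, -0.4444, -0.0238, +0.1587]
  T[2,:] = [+0.0000, -0.0628, -0.0996, +0.1717, -0.0281, -0.5094]
  T[3,:] = [+0.0000, -0.0114, -0.0674, -0.0722, -0.3327, -0.2776]
  T[4,:] = [+0.0000, -0.1538, -0.1897, +0.3344, -0.2586, -0.6070]
  T[5,:] = [+0.0000, -0.0392, -0.1266, -0.0084, -0.0917, -0.2785]
moduli |λ_i(T)| = 0.5638, 0.2575, 0.2575, 0.0203, 0.0203, 0.0000.
spectral radius ρ = 0.5638; 0.5638 < 1: convergent.

yes, ρ = 0.5638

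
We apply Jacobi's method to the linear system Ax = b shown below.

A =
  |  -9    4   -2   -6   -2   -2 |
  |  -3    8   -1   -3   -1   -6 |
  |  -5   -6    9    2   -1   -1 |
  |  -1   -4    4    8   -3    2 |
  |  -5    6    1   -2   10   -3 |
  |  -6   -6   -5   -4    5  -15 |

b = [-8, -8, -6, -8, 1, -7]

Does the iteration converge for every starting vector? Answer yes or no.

no

Let D = diag(-9, 8, 9, 8, 10, -15); L, U the strict triangles.
Jacobi: T = -D⁻¹(L+U), T[0,2] = -(-2)/(-9) = -0.2222; T[0,0] = 0.
  T[0,:] = [+0.0000, +0.4444, -0.2222, -0.6667, -0.2222, -0.2222]
  T[1,:] = [+0.3750, +0.0000, +0.1250, +0.3750, +0.1250, +0.7500]
  T[2,:] = [+0.5556, +0.6667, +0.0000, -0.2222, +0.1111, +0.1111]
  T[3,:] = [+0.1250, +0.5000, -0.5000, +0.0000, +0.3750, -0.2500]
  T[4,:] = [+0.5000, -0.6000, -0.1000, +0.2000, +0.0000, +0.3000]
  T[5,:] = [-0.4000, -0.4000, -0.3333, -0.2667, +0.3333, +0.0000]
|roots of det(T-λI)|: 1.1584, 0.7491, 0.7491, 0.5085, 0.5085, 0.3874.
spectral radius ρ = 1.1584; 1.1584 > 1 ⇒ diverges.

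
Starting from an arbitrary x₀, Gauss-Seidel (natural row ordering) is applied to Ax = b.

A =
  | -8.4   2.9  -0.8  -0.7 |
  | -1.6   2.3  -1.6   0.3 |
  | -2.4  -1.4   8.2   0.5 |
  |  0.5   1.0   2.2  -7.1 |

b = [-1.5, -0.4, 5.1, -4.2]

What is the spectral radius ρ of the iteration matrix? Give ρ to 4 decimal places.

Diagonal D = diag(-8.4, 2.3, 8.2, -7.1); L, U strict lower/upper.
Gauss-Seidel: T = -(D+L)⁻¹U, row 0 first, T[0,1] = -(2.9)/(-8.4) = +0.3452; later rows by forward substitution.
  T[0,:] = [+0.0000, +0.3452, -0.0952, -0.0833]
  T[1,:] = [+0.0000, +0.2402, +0.6294, -0.1884]
  T[2,:] = [+0.0000, +0.1420, +0.0796, -0.1175]
  T[3,:] = [+0.0000, +0.1022, +0.1066, -0.0688]
eigenvalue magnitudes: 0.3969, 0.1620, 0.0160, 0.0000.
ρ = 0.3969; 0.3969 < 1: convergent.

0.3969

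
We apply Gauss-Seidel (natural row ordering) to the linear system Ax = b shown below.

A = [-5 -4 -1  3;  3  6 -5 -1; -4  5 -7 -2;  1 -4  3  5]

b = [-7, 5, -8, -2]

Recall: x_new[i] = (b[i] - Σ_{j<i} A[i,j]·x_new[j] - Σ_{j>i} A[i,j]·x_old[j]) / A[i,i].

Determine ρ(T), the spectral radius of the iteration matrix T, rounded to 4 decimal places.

Write A = D+L+U with D = diag(-5, 6, -7, 5).
GS T = -(D+L)⁻¹U: row 0 first, T[0,3] = -(3)/(-5) = +0.6000; later rows by forward substitution.
  T[0,:] = [+0.0000 -0.8000 -0.2000 +0.6000]
  T[1,:] = [+0.0000 +0.4000 +0.9333 -0.1333]
  T[2,:] = [+0.0000 +0.7429 +0.7810 -0.7238]
  T[3,:] = [+0.0000 +0.0343 +0.3181 +0.2076]
moduli |λ_i(T)| = 1.2888, 0.2289, 0.1291, 0.0000.
ρ(T) = max|λ| = 1.2888; 1.2888 > 1: divergent.

1.2888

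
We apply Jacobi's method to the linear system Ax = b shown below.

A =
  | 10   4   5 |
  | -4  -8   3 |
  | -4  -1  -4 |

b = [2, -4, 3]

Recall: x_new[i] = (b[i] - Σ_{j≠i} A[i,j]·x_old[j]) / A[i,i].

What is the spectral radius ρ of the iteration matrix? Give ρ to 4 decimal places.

A = D + L + U where D = diag(10, -8, -4).
Jacobi: T = -D⁻¹(L+U), T[2,0] = -(-4)/(-4) = -1.0000; T[2,2] = 0.
  T[0,:] = [+0.0000, -0.4000, -0.5000]
  T[1,:] = [-0.5000, +0.0000, +0.3750]
  T[2,:] = [-1.0000, -0.2500, +0.0000]
|roots of det(T-λI)|: 0.8427, 0.6928, 0.1499.
spectral radius ρ = 0.8427; 0.8427 < 1 ⇒ converges.

0.8427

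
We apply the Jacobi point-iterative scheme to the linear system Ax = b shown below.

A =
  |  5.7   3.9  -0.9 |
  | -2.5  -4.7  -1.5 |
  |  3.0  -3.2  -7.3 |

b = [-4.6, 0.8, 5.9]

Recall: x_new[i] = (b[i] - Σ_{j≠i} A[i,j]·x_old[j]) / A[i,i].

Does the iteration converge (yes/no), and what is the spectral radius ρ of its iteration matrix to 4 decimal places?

yes, ρ = 0.8474

Let D = diag(5.7, -4.7, -7.3); L, U the strict triangles.
T_J = -D⁻¹(L+U): T[1,0] = -(-2.5)/(-4.7) = -0.5319; T[1,1] = 0.
  T[0,:] = [+0.0000, -0.6842, +0.1579]
  T[1,:] = [-0.5319, +0.0000, -0.3191]
  T[2,:] = [+0.4110, -0.4384, +0.0000]
|eigenvalues of T|: 0.8474, 0.5974, 0.2500.
ρ(T) = max|λ| = 0.8474; 0.8474 < 1: convergent.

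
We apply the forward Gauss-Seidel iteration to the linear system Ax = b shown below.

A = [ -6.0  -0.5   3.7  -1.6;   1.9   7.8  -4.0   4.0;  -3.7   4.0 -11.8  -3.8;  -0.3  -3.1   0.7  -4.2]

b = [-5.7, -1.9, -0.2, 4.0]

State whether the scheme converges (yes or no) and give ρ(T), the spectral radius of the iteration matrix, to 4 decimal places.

Diagonal D = diag(-6, 7.8, -11.8, -4.2); L, U strict lower/upper.
T_GS = -(D+L)⁻¹U: row 0 first, T[0,2] = -(3.7)/(-6) = +0.6167; later rows by forward substitution.
  T[0,:] = [+0.0000, -0.0833, +0.6167, -0.2667]
  T[1,:] = [+0.0000, +0.0203, +0.3626, -0.4479]
  T[2,:] = [+0.0000, +0.0330, -0.0704, -0.3902]
  T[3,:] = [+0.0000, -0.0035, -0.3234, +0.2846]
|roots of det(T-λI)|: 0.5263, 0.2981, 0.0063, 0.0000.
ρ = 0.5263; 0.5263 < 1, so it converges for any x₀.

yes, ρ = 0.5263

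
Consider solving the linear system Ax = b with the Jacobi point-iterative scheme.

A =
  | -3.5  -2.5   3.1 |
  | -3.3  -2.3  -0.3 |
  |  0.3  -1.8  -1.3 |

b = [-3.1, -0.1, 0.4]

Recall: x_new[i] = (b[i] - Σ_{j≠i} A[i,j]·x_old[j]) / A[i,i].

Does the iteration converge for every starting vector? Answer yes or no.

no

Split A = D + L + U, D = diag(-3.5, -2.3, -1.3).
Jacobi T = -D⁻¹(L+U): T[0,2] = -(3.1)/(-3.5) = +0.8857; T[0,0] = 0.
  T[0,:] = [+0.0000  -0.7143  +0.8857]
  T[1,:] = [-1.4348  +0.0000  -0.1304]
  T[2,:] = [+0.2308  -1.3846  +0.0000]
|roots of det(T-λI)|: 1.5905, 1.0582, 1.0582.
spectral radius ρ = 1.5905; 1.5905 > 1: divergent.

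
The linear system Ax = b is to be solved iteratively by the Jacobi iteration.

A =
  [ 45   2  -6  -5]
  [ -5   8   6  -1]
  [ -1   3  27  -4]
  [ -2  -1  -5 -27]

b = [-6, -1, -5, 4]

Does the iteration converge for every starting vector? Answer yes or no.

Split A = D + L + U, D = diag(45, 8, 27, -27).
Jacobi: T = -D⁻¹(L+U), T[0,1] = -(2)/(45) = -0.0444; T[0,0] = 0.
  T[0,:] = [+0.0000 -0.0444 +0.1333 +0.1111]
  T[1,:] = [+0.6250 +0.0000 -0.7500 +0.1250]
  T[2,:] = [+0.0370 -0.1111 +0.0000 +0.1481]
  T[3,:] = [-0.0741 -0.0370 -0.1852 +0.0000]
moduli |λ_i(T)| = 0.2415, 0.1553, 0.1553, 0.1446.
ρ(T) = max|λ| = 0.2415; 0.2415 < 1: convergent.

yes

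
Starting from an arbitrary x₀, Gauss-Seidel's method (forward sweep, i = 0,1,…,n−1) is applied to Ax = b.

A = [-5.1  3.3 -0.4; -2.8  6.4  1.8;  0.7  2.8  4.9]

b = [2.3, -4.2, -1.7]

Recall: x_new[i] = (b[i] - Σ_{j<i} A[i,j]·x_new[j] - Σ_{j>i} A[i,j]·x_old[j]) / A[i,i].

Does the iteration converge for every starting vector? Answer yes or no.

yes

Let D = diag(-5.1, 6.4, 4.9); L, U the strict triangles.
Gauss-Seidel: T = -(D+L)⁻¹U, row 0 first, T[0,2] = -(-0.4)/(-5.1) = -0.0784; later rows by forward substitution.
  T[0,:] = [+0.0000 +0.6471 -0.0784]
  T[1,:] = [+0.0000 +0.2831 -0.3156]
  T[2,:] = [+0.0000 -0.2542 +0.1915]
|λ(T)| sorted: 0.5242, 0.0496, 0.0000.
ρ = 0.5242; 0.5242 < 1: convergent.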